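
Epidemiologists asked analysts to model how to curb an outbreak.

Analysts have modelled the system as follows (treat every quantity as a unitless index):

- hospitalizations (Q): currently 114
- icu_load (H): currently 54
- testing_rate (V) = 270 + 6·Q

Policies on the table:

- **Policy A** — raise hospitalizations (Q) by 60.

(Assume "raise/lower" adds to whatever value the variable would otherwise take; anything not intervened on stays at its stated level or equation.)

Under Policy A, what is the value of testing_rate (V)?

Policy A (Q + 60):
  Q = 114 + 60 = 174
  V = 270 + 6·174 = 1314

1314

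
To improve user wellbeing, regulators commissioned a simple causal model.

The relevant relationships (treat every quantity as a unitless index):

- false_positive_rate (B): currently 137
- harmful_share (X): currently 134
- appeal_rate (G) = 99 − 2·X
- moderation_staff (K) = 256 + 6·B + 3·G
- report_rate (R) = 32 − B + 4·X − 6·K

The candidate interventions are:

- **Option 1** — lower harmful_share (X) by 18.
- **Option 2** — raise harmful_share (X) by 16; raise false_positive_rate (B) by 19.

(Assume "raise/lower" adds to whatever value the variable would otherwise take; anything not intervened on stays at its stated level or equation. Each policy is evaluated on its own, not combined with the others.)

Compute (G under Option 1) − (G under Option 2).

68

Option 1 (X − 18):
  X = 134 − 18 = 116
  G = 99 − 2·116 = -133
Option 2 (X + 16, B + 19):
  X = 134 + 16 = 150
  G = 99 − 2·150 = -201
G: -133 − (-201) = 68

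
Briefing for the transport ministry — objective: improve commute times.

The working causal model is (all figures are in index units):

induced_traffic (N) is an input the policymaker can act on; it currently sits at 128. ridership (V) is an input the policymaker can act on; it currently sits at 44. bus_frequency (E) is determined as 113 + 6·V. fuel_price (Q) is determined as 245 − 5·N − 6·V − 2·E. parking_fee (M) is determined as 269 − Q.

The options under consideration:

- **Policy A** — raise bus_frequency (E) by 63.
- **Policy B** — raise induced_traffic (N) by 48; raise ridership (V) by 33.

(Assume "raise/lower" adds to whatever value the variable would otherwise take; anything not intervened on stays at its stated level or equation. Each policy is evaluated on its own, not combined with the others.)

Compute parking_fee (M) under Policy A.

Policy A (E + 63):
  N = 128
  V = 44
  E = 113 + 6·44 (+63 from intervention) = 440
  Q = 245 − 5·128 − 6·44 − 2·440 = -1539
  M = 269 − (-1539) = 1808

1808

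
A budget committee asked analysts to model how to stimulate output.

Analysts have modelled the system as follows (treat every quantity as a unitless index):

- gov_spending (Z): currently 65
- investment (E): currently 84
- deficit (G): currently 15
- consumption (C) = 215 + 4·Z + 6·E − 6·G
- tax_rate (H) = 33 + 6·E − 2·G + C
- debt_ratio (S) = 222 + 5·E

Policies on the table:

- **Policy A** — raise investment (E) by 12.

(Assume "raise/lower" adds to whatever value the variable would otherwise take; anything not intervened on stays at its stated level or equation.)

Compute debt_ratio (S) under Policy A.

702

Policy A (E + 12):
  E = 84 + 12 = 96
  S = 222 + 5·96 = 702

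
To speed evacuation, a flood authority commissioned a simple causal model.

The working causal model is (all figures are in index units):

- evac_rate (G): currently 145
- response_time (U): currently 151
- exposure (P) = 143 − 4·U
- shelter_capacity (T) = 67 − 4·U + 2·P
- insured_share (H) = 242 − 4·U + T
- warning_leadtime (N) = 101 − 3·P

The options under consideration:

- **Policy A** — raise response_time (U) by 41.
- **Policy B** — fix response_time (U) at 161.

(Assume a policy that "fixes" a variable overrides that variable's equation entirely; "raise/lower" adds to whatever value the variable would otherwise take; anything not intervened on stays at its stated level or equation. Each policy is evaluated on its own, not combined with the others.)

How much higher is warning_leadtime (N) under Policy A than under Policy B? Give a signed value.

Policy A (U + 41):
  U = 151 + 41 = 192
  P = 143 − 4·192 = -625
  N = 101 − 3·(-625) = 1976
Policy B (U := 161):
  U = 161
  P = 143 − 4·161 = -501
  N = 101 − 3·(-501) = 1604
N: 1976 − 1604 = 372

372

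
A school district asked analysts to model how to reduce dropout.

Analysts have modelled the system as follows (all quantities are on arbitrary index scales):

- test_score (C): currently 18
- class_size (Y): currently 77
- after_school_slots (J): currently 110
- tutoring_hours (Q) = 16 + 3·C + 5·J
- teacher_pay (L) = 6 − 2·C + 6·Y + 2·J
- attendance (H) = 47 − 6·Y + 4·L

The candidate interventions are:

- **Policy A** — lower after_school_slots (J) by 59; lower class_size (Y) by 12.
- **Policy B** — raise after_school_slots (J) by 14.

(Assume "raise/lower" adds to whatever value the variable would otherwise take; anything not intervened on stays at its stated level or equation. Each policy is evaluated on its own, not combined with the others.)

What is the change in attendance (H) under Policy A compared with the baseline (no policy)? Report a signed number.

Baseline:
  C = 18
  Y = 77
  J = 110
  L = 6 − 2·18 + 6·77 + 2·110 = 652
  H = 47 − 6·77 + 4·652 = 2193
Policy A (J − 59, Y − 12):
  C = 18
  Y = 77 − 12 = 65
  J = 110 − 59 = 51
  L = 6 − 2·18 + 6·65 + 2·51 = 462
  H = 47 − 6·65 + 4·462 = 1505
Change in H: 1505 − 2193 = -688

-688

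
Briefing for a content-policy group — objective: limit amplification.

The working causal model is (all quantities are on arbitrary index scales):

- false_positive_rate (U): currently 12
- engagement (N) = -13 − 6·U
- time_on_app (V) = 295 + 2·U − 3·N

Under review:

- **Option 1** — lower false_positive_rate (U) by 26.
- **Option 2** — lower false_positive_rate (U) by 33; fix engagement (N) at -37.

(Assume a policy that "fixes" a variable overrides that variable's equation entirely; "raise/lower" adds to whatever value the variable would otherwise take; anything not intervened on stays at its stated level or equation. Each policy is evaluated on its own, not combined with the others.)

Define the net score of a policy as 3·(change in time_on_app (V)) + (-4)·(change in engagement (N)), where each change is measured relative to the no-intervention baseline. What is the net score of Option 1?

Baseline:
  U = 12
  N = -13 − 6·12 = -85
  V = 295 + 2·12 − 3·(-85) = 574
Option 1 (U − 26):
  U = 12 − 26 = -14
  N = -13 − 6·(-14) = 71
  V = 295 + 2·(-14) − 3·71 = 54
ΔV = 54 − 574 = -520; ΔN = 71 − (-85) = 156
Score = 3·(-520) + (-4)·156 = -2184

-2184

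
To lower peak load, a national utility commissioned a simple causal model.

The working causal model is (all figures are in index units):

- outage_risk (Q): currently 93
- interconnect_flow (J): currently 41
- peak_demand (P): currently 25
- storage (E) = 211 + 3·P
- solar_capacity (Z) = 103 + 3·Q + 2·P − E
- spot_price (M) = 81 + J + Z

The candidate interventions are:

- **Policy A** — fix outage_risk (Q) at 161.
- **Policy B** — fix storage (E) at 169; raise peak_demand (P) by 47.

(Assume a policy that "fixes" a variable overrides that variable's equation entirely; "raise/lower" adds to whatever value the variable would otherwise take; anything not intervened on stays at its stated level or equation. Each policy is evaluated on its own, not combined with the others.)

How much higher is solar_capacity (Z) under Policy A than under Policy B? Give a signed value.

-7

Policy A (Q := 161):
  Q = 161
  P = 25
  E = 211 + 3·25 = 286
  Z = 103 + 3·161 + 2·25 − 286 = 350
Policy B (E := 169, P + 47):
  Q = 93
  P = 25 + 47 = 72
  E = 169
  Z = 103 + 3·93 + 2·72 − 169 = 357
Z: 350 − 357 = -7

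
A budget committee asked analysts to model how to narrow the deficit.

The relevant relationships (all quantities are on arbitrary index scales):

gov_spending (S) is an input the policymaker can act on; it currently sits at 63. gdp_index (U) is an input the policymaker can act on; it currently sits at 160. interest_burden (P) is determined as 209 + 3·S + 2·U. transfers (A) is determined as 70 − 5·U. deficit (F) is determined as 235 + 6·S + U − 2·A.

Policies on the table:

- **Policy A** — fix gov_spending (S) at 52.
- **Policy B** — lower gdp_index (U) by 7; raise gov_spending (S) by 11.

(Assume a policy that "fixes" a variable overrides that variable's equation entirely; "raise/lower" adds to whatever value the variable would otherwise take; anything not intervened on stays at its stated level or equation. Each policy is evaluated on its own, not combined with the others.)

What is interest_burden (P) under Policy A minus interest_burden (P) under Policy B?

-52

Policy A (S := 52):
  S = 52
  U = 160
  P = 209 + 3·52 + 2·160 = 685
Policy B (U − 7, S + 11):
  S = 63 + 11 = 74
  U = 160 − 7 = 153
  P = 209 + 3·74 + 2·153 = 737
P: 685 − 737 = -52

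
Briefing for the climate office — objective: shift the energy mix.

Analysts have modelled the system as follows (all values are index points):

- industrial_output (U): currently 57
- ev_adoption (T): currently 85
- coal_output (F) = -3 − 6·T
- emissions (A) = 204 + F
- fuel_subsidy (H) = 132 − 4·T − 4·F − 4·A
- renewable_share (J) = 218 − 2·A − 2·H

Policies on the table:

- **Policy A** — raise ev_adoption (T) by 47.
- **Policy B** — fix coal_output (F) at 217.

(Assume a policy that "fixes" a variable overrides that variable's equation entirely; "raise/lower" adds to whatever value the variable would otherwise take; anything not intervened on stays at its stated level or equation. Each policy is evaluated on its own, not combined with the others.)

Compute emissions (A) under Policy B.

421

Policy B (F := 217):
  T = 85
  F = 217
  A = 204 + 217 = 421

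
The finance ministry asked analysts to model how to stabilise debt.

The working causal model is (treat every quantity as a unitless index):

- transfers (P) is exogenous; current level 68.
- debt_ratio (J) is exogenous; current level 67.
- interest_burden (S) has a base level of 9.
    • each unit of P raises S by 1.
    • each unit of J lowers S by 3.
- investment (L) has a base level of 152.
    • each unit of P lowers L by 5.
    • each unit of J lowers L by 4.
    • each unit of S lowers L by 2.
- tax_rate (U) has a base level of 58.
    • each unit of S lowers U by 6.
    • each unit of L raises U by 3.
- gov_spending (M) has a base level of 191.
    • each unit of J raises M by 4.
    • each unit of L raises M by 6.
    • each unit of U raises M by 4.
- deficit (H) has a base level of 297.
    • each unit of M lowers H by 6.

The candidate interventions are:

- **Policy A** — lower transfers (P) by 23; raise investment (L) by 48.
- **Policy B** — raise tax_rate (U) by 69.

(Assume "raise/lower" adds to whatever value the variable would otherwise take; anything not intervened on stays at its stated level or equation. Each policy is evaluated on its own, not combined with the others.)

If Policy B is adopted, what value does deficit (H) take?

-897

Policy B (U + 69):
  P = 68
  J = 67
  S = 9 + 68 − 3·67 = -124
  L = 152 − 5·68 − 4·67 − 2·(-124) = -208
  U = 58 − 6·(-124) + 3·(-208) (+69 from intervention) = 247
  M = 191 + 4·67 + 6·(-208) + 4·247 = 199
  H = 297 − 6·199 = -897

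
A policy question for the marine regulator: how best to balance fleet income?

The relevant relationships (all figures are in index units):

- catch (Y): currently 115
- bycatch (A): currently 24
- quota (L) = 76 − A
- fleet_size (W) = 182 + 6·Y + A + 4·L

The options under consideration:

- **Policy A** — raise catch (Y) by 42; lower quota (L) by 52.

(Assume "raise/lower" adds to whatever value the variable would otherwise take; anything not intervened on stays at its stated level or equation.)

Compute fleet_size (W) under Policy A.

1148

Policy A (Y + 42, L − 52):
  Y = 115 + 42 = 157
  A = 24
  L = 76 − 24 (−52 from intervention) = 0
  W = 182 + 6·157 + 24 + 4·0 = 1148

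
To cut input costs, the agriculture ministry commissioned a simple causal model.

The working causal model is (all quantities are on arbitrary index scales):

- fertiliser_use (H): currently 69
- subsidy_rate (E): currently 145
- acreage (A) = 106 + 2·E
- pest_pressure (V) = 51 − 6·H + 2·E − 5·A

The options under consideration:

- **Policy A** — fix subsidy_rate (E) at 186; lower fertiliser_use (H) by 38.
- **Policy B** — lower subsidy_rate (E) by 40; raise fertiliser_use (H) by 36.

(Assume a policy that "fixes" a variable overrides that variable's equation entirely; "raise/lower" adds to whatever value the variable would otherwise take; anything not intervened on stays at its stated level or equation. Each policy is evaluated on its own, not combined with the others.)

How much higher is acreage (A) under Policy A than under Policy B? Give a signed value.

162

Policy A (E := 186, H − 38):
  E = 186
  A = 106 + 2·186 = 478
Policy B (E − 40, H + 36):
  E = 145 − 40 = 105
  A = 106 + 2·105 = 316
A: 478 − 316 = 162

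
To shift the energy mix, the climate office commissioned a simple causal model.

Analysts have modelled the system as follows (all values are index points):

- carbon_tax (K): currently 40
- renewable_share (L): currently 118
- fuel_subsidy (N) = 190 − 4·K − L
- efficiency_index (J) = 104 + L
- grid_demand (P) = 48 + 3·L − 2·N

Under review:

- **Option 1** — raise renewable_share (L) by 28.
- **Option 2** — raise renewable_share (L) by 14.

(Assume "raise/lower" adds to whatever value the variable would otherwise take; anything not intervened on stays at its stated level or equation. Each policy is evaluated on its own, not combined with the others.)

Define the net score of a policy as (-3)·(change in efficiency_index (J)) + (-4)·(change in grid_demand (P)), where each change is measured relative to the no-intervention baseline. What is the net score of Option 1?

-644

Baseline:
  K = 40
  L = 118
  N = 190 − 4·40 − 118 = -88
  J = 104 + 118 = 222
  P = 48 + 3·118 − 2·(-88) = 578
Option 1 (L + 28):
  K = 40
  L = 118 + 28 = 146
  N = 190 − 4·40 − 146 = -116
  J = 104 + 146 = 250
  P = 48 + 3·146 − 2·(-116) = 718
ΔJ = 250 − 222 = 28; ΔP = 718 − 578 = 140
Score = (-3)·28 + (-4)·140 = -644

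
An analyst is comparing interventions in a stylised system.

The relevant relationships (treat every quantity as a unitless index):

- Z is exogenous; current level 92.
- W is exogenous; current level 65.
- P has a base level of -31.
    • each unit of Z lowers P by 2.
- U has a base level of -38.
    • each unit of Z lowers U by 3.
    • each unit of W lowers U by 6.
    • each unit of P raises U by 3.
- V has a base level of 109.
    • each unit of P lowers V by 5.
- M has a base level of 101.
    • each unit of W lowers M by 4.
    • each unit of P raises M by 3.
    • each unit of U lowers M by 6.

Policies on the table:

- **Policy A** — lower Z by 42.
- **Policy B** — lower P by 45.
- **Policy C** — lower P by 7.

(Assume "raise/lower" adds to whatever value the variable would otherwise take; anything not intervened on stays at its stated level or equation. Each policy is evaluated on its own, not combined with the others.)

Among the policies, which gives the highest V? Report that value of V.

1409

Policy A (Z − 42):
  Z = 92 − 42 = 50
  P = -31 − 2·50 = -131
  V = 109 − 5·(-131) = 764
Policy B (P − 45):
  Z = 92
  P = -31 − 2·92 (−45 from intervention) = -260
  V = 109 − 5·(-260) = 1409
Policy C (P − 7):
  Z = 92
  P = -31 − 2·92 (−7 from intervention) = -222
  V = 109 − 5·(-222) = 1219
Comparing — Policy A: V=764, Policy B: V=1409, Policy C: V=1219. Highest is 1409 (Policy B).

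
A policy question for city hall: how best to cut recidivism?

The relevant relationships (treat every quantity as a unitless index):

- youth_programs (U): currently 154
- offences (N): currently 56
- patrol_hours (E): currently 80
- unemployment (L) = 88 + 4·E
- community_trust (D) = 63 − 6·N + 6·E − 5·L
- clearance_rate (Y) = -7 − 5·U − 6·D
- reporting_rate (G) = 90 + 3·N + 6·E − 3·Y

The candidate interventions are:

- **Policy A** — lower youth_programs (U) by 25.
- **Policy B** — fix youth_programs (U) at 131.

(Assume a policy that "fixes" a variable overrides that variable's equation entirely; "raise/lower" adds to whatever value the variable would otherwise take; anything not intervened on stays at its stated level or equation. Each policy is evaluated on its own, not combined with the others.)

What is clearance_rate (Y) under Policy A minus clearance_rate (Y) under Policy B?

Policy A (U − 25):
  U = 154 − 25 = 129
  N = 56
  E = 80
  L = 88 + 4·80 = 408
  D = 63 − 6·56 + 6·80 − 5·408 = -1833
  Y = -7 − 5·129 − 6·(-1833) = 10346
Policy B (U := 131):
  U = 131
  N = 56
  E = 80
  L = 88 + 4·80 = 408
  D = 63 − 6·56 + 6·80 − 5·408 = -1833
  Y = -7 − 5·131 − 6·(-1833) = 10336
Y: 10346 − 10336 = 10

10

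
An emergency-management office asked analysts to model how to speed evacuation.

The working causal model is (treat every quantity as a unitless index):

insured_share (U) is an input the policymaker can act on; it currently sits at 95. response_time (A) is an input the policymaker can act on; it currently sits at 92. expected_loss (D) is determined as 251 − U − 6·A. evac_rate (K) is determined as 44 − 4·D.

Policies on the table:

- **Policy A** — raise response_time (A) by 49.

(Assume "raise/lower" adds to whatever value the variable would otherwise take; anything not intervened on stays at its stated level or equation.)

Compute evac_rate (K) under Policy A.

2804

Policy A (A + 49):
  U = 95
  A = 92 + 49 = 141
  D = 251 − 95 − 6·141 = -690
  K = 44 − 4·(-690) = 2804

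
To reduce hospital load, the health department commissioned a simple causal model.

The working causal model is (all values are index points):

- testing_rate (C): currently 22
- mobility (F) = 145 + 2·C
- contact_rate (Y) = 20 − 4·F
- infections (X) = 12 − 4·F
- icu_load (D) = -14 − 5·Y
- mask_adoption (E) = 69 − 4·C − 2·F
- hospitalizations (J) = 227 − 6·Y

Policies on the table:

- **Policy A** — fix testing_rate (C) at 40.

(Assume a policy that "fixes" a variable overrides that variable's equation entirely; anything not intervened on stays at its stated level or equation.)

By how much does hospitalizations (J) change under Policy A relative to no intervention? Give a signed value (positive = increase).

864

Baseline:
  C = 22
  F = 145 + 2·22 = 189
  Y = 20 − 4·189 = -736
  J = 227 − 6·(-736) = 4643
Policy A (C := 40):
  C = 40
  F = 145 + 2·40 = 225
  Y = 20 − 4·225 = -880
  J = 227 − 6·(-880) = 5507
Change in J: 5507 − 4643 = 864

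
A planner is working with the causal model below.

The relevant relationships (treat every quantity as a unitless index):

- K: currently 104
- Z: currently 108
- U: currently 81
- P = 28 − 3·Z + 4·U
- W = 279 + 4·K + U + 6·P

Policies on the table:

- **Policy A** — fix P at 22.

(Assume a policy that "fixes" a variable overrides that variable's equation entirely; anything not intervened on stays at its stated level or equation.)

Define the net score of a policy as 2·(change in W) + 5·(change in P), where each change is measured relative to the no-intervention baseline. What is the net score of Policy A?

Baseline:
  K = 104
  Z = 108
  U = 81
  P = 28 − 3·108 + 4·81 = 28
  W = 279 + 4·104 + 81 + 6·28 = 944
Policy A (P := 22):
  K = 104
  Z = 108
  U = 81
  P = 22
  W = 279 + 4·104 + 81 + 6·22 = 908
ΔW = 908 − 944 = -36; ΔP = 22 − 28 = -6
Score = 2·(-36) + 5·(-6) = -102

-102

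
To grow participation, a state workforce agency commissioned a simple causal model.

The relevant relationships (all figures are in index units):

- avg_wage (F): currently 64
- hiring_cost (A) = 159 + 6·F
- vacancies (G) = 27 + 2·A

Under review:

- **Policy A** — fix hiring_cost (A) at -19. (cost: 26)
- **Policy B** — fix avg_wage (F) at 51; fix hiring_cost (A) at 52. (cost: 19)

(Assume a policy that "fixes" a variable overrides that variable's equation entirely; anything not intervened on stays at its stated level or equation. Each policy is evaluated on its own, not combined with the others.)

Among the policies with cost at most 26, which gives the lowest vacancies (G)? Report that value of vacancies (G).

-11

Policy A (A := -19):
  F = 64
  A = -19
  G = 27 + 2·(-19) = -11
Policy B (F := 51, A := 52):
  F = 51
  A = 52
  G = 27 + 2·52 = 131
Comparing — Policy A: G=-11, Policy B: G=131. Lowest is -11 (Policy A).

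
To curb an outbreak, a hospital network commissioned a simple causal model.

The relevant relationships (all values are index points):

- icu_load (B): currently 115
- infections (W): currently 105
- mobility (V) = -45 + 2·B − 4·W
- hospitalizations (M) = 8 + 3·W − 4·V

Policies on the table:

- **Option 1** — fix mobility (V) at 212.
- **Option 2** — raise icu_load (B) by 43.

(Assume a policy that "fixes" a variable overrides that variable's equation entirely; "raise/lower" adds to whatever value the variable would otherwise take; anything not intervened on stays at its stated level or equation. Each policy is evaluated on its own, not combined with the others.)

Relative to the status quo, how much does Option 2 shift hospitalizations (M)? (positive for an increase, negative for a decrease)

-344

Baseline:
  B = 115
  W = 105
  V = -45 + 2·115 − 4·105 = -235
  M = 8 + 3·105 − 4·(-235) = 1263
Option 2 (B + 43):
  B = 115 + 43 = 158
  W = 105
  V = -45 + 2·158 − 4·105 = -149
  M = 8 + 3·105 − 4·(-149) = 919
Change in M: 919 − 1263 = -344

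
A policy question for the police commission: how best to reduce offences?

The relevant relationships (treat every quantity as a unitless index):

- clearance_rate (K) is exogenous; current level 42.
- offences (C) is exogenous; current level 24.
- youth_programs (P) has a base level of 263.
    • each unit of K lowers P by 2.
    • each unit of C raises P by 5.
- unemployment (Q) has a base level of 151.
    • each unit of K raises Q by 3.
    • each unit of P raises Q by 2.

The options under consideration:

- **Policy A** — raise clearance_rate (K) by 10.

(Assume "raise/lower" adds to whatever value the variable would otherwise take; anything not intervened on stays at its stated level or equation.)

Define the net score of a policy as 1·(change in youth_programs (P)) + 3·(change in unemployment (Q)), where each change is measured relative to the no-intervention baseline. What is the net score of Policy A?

Baseline:
  K = 42
  C = 24
  P = 263 − 2·42 + 5·24 = 299
  Q = 151 + 3·42 + 2·299 = 875
Policy A (K + 10):
  K = 42 + 10 = 52
  C = 24
  P = 263 − 2·52 + 5·24 = 279
  Q = 151 + 3·52 + 2·279 = 865
ΔP = 279 − 299 = -20; ΔQ = 865 − 875 = -10
Score = 1·(-20) + 3·(-10) = -50

-50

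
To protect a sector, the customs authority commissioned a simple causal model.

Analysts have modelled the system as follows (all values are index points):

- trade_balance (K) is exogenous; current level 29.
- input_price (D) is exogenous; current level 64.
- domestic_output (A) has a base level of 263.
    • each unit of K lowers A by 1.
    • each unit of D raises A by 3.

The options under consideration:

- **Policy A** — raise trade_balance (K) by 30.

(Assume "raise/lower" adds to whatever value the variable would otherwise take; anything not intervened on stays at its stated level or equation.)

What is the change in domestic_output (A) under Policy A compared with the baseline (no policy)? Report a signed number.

Baseline:
  K = 29
  D = 64
  A = 263 − 29 + 3·64 = 426
Policy A (K + 30):
  K = 29 + 30 = 59
  D = 64
  A = 263 − 59 + 3·64 = 396
Change in A: 396 − 426 = -30

-30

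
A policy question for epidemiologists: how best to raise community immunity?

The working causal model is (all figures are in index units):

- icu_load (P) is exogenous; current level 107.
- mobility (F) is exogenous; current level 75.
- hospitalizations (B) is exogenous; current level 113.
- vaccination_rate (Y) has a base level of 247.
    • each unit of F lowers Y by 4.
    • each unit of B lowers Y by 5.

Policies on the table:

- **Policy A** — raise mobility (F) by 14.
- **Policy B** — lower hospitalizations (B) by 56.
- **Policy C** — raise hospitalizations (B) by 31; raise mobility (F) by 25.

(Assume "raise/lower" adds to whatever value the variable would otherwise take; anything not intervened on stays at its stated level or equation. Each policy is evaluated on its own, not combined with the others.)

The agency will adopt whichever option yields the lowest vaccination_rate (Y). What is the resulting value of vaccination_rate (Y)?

-873

Policy A (F + 14):
  F = 75 + 14 = 89
  B = 113
  Y = 247 − 4·89 − 5·113 = -674
Policy B (B − 56):
  F = 75
  B = 113 − 56 = 57
  Y = 247 − 4·75 − 5·57 = -338
Policy C (B + 31, F + 25):
  F = 75 + 25 = 100
  B = 113 + 31 = 144
  Y = 247 − 4·100 − 5·144 = -873
Comparing — Policy A: Y=-674, Policy B: Y=-338, Policy C: Y=-873. Lowest is -873 (Policy C).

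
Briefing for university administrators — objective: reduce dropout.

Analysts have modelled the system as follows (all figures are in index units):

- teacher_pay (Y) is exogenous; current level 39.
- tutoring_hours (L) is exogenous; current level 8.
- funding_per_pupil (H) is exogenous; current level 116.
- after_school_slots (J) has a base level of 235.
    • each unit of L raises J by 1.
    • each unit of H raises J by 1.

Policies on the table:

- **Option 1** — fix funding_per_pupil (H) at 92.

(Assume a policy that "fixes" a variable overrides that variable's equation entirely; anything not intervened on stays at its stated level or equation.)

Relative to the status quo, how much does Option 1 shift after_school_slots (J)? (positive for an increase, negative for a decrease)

-24

Baseline:
  L = 8
  H = 116
  J = 235 + 8 + 116 = 359
Option 1 (H := 92):
  L = 8
  H = 92
  J = 235 + 8 + 92 = 335
Change in J: 335 − 359 = -24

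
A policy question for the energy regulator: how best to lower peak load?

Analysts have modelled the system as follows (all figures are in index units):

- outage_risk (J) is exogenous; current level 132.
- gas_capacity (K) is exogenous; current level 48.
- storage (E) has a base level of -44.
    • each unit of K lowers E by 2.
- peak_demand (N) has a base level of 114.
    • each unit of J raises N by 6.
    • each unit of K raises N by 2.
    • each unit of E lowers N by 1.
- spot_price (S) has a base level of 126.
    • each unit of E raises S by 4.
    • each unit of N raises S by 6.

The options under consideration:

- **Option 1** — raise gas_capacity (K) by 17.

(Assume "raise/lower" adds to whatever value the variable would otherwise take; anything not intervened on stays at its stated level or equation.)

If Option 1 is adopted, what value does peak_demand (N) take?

1210

Option 1 (K + 17):
  J = 132
  K = 48 + 17 = 65
  E = -44 − 2·65 = -174
  N = 114 + 6·132 + 2·65 − (-174) = 1210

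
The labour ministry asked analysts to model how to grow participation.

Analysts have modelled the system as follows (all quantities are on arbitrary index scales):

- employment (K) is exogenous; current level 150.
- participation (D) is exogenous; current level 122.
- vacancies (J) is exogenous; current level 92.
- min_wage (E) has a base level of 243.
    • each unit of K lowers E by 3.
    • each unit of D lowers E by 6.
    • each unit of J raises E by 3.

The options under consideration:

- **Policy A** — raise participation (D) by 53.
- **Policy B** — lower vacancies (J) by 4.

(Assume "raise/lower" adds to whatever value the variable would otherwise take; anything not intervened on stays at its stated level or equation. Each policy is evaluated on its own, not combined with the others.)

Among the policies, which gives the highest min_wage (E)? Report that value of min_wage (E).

-675

Policy A (D + 53):
  K = 150
  D = 122 + 53 = 175
  J = 92
  E = 243 − 3·150 − 6·175 + 3·92 = -981
Policy B (J − 4):
  K = 150
  D = 122
  J = 92 − 4 = 88
  E = 243 − 3·150 − 6·122 + 3·88 = -675
Comparing — Policy A: E=-981, Policy B: E=-675. Highest is -675 (Policy B).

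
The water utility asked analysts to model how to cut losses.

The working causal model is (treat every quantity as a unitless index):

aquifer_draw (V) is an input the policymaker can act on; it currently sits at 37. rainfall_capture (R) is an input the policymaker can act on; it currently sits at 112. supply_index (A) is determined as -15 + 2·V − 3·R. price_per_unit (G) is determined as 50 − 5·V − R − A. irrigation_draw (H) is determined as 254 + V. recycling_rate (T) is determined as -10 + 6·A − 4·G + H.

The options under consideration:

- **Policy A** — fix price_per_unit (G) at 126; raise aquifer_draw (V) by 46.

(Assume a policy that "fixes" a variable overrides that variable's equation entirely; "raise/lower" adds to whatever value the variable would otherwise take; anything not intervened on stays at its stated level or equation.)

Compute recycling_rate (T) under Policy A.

Policy A (G := 126, V + 46):
  V = 37 + 46 = 83
  R = 112
  A = -15 + 2·83 − 3·112 = -185
  G = 126
  H = 254 + 83 = 337
  T = -10 + 6·(-185) − 4·126 + 337 = -1287

-1287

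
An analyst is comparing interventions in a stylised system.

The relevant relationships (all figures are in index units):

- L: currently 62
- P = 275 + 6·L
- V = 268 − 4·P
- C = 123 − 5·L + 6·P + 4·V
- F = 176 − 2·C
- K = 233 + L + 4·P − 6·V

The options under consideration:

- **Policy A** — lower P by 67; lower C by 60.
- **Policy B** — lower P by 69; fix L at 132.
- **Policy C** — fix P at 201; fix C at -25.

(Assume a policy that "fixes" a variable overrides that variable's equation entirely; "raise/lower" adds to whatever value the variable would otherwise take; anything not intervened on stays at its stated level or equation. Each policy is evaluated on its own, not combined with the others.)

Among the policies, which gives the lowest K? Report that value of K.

4315

Policy A (P − 67, C − 60):
  L = 62
  P = 275 + 6·62 (−67 from intervention) = 580
  V = 268 − 4·580 = -2052
  K = 233 + 62 + 4·580 − 6·(-2052) = 14927
Policy B (P − 69, L := 132):
  L = 132
  P = 275 + 6·132 (−69 from intervention) = 998
  V = 268 − 4·998 = -3724
  K = 233 + 132 + 4·998 − 6·(-3724) = 26701
Policy C (P := 201, C := -25):
  L = 62
  P = 201
  V = 268 − 4·201 = -536
  K = 233 + 62 + 4·201 − 6·(-536) = 4315
Comparing — Policy A: K=14927, Policy B: K=26701, Policy C: K=4315. Lowest is 4315 (Policy C).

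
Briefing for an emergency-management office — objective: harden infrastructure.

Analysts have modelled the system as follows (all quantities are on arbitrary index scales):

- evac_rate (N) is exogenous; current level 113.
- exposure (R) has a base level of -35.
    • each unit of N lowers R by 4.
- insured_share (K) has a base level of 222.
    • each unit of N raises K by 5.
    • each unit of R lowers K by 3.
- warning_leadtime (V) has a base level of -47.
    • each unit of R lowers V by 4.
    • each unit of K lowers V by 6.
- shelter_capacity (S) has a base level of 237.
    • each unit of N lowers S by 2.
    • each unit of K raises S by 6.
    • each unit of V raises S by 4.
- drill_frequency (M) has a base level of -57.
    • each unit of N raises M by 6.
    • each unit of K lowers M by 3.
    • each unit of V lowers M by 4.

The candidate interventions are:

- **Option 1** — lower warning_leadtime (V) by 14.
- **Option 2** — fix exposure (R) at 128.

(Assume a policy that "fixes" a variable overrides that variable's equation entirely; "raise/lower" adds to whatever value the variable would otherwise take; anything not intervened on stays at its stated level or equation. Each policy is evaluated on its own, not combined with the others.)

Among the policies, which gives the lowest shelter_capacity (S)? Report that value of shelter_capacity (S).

Option 1 (V − 14):
  N = 113
  R = -35 − 4·113 = -487
  K = 222 + 5·113 − 3·(-487) = 2248
  V = -47 − 4·(-487) − 6·2248 (−14 from intervention) = -11601
  S = 237 − 2·113 + 6·2248 + 4·(-11601) = -32905
Option 2 (R := 128):
  N = 113
  R = 128
  K = 222 + 5·113 − 3·128 = 403
  V = -47 − 4·128 − 6·403 = -2977
  S = 237 − 2·113 + 6·403 + 4·(-2977) = -9479
Comparing — Option 1: S=-32905, Option 2: S=-9479. Lowest is -32905 (Option 1).

-32905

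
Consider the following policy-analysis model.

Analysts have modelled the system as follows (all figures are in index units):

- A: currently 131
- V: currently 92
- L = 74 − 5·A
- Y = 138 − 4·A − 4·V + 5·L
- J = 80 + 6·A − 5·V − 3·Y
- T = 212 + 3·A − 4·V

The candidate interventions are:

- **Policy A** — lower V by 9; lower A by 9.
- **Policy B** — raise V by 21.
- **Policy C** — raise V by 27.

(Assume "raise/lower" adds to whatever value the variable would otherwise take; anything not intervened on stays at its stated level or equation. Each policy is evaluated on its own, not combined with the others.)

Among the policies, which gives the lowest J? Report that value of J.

10483

Policy A (V − 9, A − 9):
  A = 131 − 9 = 122
  V = 92 − 9 = 83
  L = 74 − 5·122 = -536
  Y = 138 − 4·122 − 4·83 + 5·(-536) = -3362
  J = 80 + 6·122 − 5·83 − 3·(-3362) = 10483
Policy B (V + 21):
  A = 131
  V = 92 + 21 = 113
  L = 74 − 5·131 = -581
  Y = 138 − 4·131 − 4·113 + 5·(-581) = -3743
  J = 80 + 6·131 − 5·113 − 3·(-3743) = 11530
Policy C (V + 27):
  A = 131
  V = 92 + 27 = 119
  L = 74 − 5·131 = -581
  Y = 138 − 4·131 − 4·119 + 5·(-581) = -3767
  J = 80 + 6·131 − 5·119 − 3·(-3767) = 11572
Comparing — Policy A: J=10483, Policy B: J=11530, Policy C: J=11572. Lowest is 10483 (Policy A).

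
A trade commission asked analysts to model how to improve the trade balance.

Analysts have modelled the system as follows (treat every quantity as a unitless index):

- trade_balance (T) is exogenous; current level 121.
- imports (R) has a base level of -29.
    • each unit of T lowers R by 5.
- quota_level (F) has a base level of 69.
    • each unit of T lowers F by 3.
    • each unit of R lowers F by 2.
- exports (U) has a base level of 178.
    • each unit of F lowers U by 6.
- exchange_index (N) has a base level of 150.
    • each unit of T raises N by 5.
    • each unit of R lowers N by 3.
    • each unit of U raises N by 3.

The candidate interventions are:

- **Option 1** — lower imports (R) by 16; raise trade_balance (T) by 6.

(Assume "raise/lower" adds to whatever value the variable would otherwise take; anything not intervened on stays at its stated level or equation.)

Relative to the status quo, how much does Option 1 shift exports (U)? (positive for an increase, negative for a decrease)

Baseline:
  T = 121
  R = -29 − 5·121 = -634
  F = 69 − 3·121 − 2·(-634) = 974
  U = 178 − 6·974 = -5666
Option 1 (R − 16, T + 6):
  T = 121 + 6 = 127
  R = -29 − 5·127 (−16 from intervention) = -680
  F = 69 − 3·127 − 2·(-680) = 1048
  U = 178 − 6·1048 = -6110
Change in U: -6110 − (-5666) = -444

-444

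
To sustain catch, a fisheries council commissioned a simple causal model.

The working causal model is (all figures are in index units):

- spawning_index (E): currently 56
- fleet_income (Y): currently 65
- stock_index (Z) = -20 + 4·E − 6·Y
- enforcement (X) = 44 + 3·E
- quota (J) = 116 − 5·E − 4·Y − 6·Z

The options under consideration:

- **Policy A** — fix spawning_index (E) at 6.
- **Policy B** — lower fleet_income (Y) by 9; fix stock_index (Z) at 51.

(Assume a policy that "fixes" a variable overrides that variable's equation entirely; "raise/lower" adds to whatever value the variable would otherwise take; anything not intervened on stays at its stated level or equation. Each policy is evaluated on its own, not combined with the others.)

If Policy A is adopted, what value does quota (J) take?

2142

Policy A (E := 6):
  E = 6
  Y = 65
  Z = -20 + 4·6 − 6·65 = -386
  J = 116 − 5·6 − 4·65 − 6·(-386) = 2142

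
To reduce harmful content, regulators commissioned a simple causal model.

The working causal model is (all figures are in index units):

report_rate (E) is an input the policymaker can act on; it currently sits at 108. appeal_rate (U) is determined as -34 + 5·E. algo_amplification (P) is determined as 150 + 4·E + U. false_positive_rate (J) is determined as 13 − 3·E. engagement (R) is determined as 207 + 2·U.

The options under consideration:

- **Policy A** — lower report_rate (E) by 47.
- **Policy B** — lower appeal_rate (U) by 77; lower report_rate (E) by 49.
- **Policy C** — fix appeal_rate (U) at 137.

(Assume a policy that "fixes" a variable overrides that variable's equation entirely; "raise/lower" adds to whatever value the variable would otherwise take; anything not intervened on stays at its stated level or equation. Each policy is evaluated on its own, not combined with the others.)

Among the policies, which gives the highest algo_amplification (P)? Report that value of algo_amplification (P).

719

Policy A (E − 47):
  E = 108 − 47 = 61
  U = -34 + 5·61 = 271
  P = 150 + 4·61 + 271 = 665
Policy B (U − 77, E − 49):
  E = 108 − 49 = 59
  U = -34 + 5·59 (−77 from intervention) = 184
  P = 150 + 4·59 + 184 = 570
Policy C (U := 137):
  E = 108
  U = 137
  P = 150 + 4·108 + 137 = 719
Comparing — Policy A: P=665, Policy B: P=570, Policy C: P=719. Highest is 719 (Policy C).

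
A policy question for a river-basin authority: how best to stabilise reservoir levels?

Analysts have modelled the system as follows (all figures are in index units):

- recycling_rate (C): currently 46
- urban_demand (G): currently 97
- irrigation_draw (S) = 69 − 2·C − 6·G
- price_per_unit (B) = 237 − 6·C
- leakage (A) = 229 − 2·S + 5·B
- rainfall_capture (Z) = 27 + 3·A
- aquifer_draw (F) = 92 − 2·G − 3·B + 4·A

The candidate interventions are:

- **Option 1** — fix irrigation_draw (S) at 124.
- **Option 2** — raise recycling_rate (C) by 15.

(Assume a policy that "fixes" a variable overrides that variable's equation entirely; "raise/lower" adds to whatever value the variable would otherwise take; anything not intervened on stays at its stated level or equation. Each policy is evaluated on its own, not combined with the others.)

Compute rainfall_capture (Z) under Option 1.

-615

Option 1 (S := 124):
  C = 46
  G = 97
  S = 124
  B = 237 − 6·46 = -39
  A = 229 − 2·124 + 5·(-39) = -214
  Z = 27 + 3·(-214) = -615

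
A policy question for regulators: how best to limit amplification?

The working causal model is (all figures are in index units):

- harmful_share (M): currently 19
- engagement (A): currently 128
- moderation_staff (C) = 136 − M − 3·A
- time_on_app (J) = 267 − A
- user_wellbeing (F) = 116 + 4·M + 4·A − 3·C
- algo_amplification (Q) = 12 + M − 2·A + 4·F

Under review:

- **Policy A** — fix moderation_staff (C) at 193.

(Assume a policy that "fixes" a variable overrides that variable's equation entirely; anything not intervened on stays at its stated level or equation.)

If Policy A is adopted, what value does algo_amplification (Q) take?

Policy A (C := 193):
  M = 19
  A = 128
  C = 193
  F = 116 + 4·19 + 4·128 − 3·193 = 125
  Q = 12 + 19 − 2·128 + 4·125 = 275

275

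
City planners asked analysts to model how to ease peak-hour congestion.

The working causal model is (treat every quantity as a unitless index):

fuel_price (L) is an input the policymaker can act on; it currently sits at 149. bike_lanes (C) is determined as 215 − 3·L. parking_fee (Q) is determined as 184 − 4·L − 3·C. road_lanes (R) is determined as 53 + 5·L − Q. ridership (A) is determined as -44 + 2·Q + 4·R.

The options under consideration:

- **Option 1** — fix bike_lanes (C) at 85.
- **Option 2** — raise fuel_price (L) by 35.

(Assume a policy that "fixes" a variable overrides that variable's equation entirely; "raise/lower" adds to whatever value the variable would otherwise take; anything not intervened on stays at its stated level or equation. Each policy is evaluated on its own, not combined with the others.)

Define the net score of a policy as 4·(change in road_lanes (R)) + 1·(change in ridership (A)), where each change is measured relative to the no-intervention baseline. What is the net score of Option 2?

350

Baseline:
  L = 149
  C = 215 − 3·149 = -232
  Q = 184 − 4·149 − 3·(-232) = 284
  R = 53 + 5·149 − 284 = 514
  A = -44 + 2·284 + 4·514 = 2580
Option 2 (L + 35):
  L = 149 + 35 = 184
  C = 215 − 3·184 = -337
  Q = 184 − 4·184 − 3·(-337) = 459
  R = 53 + 5·184 − 459 = 514
  A = -44 + 2·459 + 4·514 = 2930
ΔR = 514 − 514 = 0; ΔA = 2930 − 2580 = 350
Score = 4·0 + 1·350 = 350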